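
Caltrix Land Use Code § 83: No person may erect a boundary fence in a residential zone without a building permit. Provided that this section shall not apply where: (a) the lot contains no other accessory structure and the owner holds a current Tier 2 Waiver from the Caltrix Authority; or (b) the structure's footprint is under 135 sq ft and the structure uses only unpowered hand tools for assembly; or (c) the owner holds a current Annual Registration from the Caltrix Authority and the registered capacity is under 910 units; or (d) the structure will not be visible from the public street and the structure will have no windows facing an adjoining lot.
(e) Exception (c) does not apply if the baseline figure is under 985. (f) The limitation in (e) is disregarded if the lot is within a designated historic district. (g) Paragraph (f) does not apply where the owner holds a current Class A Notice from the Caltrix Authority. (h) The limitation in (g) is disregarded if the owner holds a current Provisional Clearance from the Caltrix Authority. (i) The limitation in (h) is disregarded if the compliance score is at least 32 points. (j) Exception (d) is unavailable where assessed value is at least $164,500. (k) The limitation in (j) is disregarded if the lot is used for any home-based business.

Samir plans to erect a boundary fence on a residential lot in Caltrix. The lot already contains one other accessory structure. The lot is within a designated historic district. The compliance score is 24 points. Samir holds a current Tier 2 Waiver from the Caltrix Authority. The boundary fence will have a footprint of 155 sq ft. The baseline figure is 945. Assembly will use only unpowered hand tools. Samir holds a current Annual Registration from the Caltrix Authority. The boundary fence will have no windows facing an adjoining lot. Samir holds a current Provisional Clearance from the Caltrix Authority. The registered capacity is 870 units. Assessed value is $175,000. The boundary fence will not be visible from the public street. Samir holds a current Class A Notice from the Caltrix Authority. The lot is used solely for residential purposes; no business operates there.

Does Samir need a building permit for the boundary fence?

No — exception (c) applies; Samir does not need a building permit.

Exception (a) does not apply: the lot already has another accessory structure.
Exception (b) fails — the structure's footprint is 155 sq ft, not under 135 sq ft.
All of (c)'s requirements are met (a current Annual Registration is held; the registered capacity is 870 units, under the 910 units limit). As to paragraphs (e)–(i): (e) would limit (c) — the baseline figure is 945, under the 985 limit — but (f) sets (e) aside: (f) operates — the lot is in a historic district. (g) would limit (f) — a current Class A Notice is held — but (h) sets (g) aside: (h) is triggered — a current Provisional Clearance is held. (i) is not engaged (the compliance score is 24 points, short of 32 points), so (h) stands. Exception (c) stands.
Exception (d): the structure will not be visible from the street; no windows face an adjoining lot — every condition holds. But applying paragraphs (j)–(k): (j) operates — assessed value is $175,000, meeting the $164,500 threshold. (k) is not triggered (the lot is solely residential), so (j) stands. (d) is therefore removed.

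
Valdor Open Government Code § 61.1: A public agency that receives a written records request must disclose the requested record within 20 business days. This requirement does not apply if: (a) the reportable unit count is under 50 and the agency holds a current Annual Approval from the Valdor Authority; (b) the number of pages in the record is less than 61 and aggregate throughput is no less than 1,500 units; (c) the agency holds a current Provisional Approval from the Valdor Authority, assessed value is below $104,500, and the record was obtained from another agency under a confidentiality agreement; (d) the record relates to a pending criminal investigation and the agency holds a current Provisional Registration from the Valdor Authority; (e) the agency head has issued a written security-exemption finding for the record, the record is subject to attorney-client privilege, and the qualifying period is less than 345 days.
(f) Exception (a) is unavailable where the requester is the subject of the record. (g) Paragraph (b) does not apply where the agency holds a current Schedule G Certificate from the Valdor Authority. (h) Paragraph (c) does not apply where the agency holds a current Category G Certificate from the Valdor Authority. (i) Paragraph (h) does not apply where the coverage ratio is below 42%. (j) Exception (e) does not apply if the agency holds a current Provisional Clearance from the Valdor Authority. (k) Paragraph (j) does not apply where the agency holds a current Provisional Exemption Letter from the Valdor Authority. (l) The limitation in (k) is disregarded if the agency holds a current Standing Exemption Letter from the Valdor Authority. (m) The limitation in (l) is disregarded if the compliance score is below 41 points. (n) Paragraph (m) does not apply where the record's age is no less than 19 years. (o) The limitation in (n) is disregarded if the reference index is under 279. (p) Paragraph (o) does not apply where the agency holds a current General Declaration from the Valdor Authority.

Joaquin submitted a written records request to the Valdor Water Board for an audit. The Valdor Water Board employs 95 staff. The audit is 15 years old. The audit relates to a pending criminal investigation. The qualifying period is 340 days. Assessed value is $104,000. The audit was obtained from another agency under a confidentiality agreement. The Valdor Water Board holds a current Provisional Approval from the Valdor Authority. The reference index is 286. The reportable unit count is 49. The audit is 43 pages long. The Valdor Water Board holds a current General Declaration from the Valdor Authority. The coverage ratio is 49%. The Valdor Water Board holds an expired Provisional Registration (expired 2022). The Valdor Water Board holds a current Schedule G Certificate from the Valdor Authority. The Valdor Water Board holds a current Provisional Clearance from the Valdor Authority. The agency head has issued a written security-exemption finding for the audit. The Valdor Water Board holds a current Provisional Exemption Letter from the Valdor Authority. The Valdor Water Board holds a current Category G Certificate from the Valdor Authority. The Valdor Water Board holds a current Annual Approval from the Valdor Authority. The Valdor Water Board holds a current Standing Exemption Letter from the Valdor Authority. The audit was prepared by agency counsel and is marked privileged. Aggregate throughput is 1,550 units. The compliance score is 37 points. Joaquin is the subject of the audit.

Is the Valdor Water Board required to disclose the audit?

No — exception (e) applies; the Valdor Water Board is not required to disclose the audit.

All of (a)'s requirements are met (the reportable unit count is 49, under the 50 limit; a current Annual Approval is held). However, paragraph (f) must be considered: (f) operates against (a): Joaquin is the subject of the audit. So (a) is unavailable.
Exception (b): the number of pages in the record is 43, less than the 61 limit; aggregate throughput is 1,550 units, meeting the 1,500 units threshold — every condition holds. But applying paragraph (g): (g) applies — a current Schedule G Certificate is held. So (b) is unavailable.
Exception (c): a current Provisional Approval is held; assessed value is $104,000, below the $104,500 limit; the audit was obtained under a confidentiality agreement — every condition holds. Turning to paragraphs (h)–(i): (h) operates against (c): a current Category G Certificate is held. (i), which would lift (h), is not triggered — the coverage ratio is 49%, not below 42%. Exception (c) does not apply.
Exception (d) does not apply: no current Provisional Registration is held.
Exception (e)'s conditions are all satisfied: a written security-exemption finding has been issued; the audit is privileged; the qualifying period is 340 days, less than the 345 days limit. As to paragraphs (j)–(p): (j) applies (a current Provisional Clearance is held), but is itself disapplied by (k): (k) operates against (j): a current Provisional Exemption Letter is held. (l) operates (a current Standing Exemption Letter is held), but is overridden by (m): (m) operates against (l): the compliance score is 37 points, below the 41 points limit. (n), which would lift (m), does not operate here — the record's age is 15 years, short of 19 years. (e) remains available.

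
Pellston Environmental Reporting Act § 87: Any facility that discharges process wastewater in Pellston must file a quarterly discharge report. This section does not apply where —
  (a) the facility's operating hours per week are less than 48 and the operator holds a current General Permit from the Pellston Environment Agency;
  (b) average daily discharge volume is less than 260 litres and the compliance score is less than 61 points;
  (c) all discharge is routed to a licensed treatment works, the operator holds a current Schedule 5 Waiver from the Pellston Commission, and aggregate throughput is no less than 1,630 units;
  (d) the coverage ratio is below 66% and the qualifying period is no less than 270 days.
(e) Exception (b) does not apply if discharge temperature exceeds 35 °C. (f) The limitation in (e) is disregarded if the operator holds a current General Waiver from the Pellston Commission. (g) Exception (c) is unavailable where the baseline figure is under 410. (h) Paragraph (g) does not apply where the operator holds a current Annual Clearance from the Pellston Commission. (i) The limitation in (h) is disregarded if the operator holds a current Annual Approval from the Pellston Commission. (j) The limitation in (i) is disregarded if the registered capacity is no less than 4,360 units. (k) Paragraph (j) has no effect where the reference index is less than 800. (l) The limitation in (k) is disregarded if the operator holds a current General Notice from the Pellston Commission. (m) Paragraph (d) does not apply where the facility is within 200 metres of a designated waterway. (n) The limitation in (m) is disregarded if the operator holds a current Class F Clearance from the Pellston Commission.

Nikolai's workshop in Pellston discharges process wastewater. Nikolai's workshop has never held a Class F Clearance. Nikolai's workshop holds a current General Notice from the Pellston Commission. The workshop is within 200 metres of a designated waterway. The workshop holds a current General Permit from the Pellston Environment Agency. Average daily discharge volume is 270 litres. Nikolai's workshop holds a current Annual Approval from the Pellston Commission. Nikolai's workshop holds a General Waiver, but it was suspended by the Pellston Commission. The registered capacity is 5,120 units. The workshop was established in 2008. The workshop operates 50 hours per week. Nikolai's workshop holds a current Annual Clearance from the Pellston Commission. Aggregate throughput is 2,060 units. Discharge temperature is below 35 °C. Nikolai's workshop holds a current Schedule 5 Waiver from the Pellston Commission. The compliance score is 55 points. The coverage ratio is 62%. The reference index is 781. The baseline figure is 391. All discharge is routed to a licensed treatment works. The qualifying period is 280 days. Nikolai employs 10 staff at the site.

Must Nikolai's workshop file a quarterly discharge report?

No — exception (c) applies; Nikolai's workshop is not required to file a quarterly discharge report.

Exception (a) requires that the facility's operating hours per week are less than 48; but the facility's operating hours per week are 50, not less than 48, so (a) is unavailable.
Exception (b) does not apply: average daily discharge volume is 270 litres, not less than 260 litres.
Exception (c) is satisfied on its face — discharge is routed to a licensed treatment works; a current Schedule 5 Waiver is held; aggregate throughput is 2,060 units, meeting the 1,630 units threshold. As to paragraphs (g)–(l): (g) applies (the baseline figure is 391, under the 410 limit), but is displaced by (h): (h) operates against (g): a current Annual Clearance is held. (i) operates (a current Annual Approval is held), but is displaced by (j): (j) operates against (i): the registered capacity is 5,120 units, meeting the 4,360 units threshold. (k) applies (the reference index is 781, less than the 800 limit), but is itself disapplied by (l): (l) is engaged — a current General Notice is held. So (c) applies.
Exception (d)'s conditions are all satisfied: the coverage ratio is 62%, below the 66% limit; the qualifying period is 280 days, meeting the 270 days threshold. But: (m) operates against (d): the workshop is within 200 m of a designated waterway. (n) does not operate here (the Class F Clearance is not current), so (m) stands. (d) is therefore removed.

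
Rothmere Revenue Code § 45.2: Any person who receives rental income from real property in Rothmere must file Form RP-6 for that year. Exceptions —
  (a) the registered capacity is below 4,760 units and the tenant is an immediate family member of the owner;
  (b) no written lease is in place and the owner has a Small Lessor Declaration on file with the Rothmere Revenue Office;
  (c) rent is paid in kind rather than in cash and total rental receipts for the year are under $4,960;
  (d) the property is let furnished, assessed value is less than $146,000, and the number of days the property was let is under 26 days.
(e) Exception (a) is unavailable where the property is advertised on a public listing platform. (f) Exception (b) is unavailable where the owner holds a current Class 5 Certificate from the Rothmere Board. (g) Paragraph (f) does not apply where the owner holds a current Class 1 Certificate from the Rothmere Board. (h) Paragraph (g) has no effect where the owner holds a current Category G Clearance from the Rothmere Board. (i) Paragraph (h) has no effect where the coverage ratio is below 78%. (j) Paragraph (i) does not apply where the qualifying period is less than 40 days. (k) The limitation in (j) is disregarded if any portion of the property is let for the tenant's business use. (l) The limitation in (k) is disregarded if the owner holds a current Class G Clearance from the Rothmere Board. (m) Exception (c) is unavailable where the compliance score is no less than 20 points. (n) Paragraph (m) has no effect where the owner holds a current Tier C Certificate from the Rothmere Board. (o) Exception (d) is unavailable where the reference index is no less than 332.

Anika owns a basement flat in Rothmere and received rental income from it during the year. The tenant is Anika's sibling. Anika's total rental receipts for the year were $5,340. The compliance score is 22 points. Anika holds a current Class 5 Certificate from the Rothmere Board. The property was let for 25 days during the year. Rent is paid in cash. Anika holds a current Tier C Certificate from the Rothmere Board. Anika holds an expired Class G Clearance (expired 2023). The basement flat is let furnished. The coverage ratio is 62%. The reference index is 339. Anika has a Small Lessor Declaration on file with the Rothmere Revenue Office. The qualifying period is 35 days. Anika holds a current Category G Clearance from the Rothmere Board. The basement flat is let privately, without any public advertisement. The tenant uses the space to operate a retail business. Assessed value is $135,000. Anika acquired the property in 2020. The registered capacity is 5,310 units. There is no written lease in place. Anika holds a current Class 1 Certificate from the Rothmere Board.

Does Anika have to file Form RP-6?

No — exception (b) applies; Anika is not required to file Form RP-6.

Exception (a) requires that the registered capacity is below 4,760 units; but the registered capacity is 5,310 units, not below 4,760 units, so (a) is unavailable.
All of (b)'s requirements are met (there is no written lease; a Small Lessor Declaration is on file). Applying paragraphs (f)–(l): (f) operates (a current Class 5 Certificate is held), but is itself disapplied by (g): (g) operates — a current Class 1 Certificate is held. (h) is engaged (a current Category G Clearance is held), but is set aside by (i): (i) is triggered — the coverage ratio is 62%, below the 78% limit. (j) applies (the qualifying period is 35 days, less than the 40 days limit), but is set aside by (k): (k) operates — the space is let for business use. (l), which would lift (k), is not engaged — no current Class G Clearance is held. (b) remains available.
Exception (c) requires that rent is paid in kind rather than in cash; but rent is paid in cash, so (c) is unavailable.
Exception (d) is satisfied on its face — the property is let furnished; assessed value is $135,000, less than the $146,000 limit; the number of days the property was let is 25 days, under the 26 days limit. But applying paragraph (o): (o) operates against (d): the reference index is 339, meeting the 332 threshold. So (d) is unavailable.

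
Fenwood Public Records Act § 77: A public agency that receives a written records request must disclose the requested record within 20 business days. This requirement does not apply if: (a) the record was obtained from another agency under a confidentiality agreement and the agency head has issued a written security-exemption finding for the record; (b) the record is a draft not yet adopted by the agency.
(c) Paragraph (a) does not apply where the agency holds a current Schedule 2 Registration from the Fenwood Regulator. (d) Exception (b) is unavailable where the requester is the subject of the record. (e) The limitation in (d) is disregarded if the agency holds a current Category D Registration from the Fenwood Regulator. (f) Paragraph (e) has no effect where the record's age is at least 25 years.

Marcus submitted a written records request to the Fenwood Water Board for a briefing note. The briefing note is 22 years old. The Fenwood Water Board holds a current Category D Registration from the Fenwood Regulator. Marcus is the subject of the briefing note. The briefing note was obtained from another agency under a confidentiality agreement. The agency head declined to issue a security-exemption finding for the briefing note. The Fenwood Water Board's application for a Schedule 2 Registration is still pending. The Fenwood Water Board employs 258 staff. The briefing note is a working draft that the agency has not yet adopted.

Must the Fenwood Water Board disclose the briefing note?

No — exception (b) applies; the Fenwood Water Board is not required to disclose the briefing note.

Exception (a) requires that the agency head has issued a written security-exemption finding for the record; but the agency head declined to issue a security-exemption finding, so (a) is unavailable.
All of (b)'s requirements are met (the briefing note is an unadopted draft). As to paragraphs (d)–(f): (d) would limit (b) — Marcus is the subject of the briefing note — but (e) sets (d) aside: (e) is triggered — a current Category D Registration is held. (f) does not operate here (the record's age is 22 years, short of 25 years), so (e) stands. So (b) applies.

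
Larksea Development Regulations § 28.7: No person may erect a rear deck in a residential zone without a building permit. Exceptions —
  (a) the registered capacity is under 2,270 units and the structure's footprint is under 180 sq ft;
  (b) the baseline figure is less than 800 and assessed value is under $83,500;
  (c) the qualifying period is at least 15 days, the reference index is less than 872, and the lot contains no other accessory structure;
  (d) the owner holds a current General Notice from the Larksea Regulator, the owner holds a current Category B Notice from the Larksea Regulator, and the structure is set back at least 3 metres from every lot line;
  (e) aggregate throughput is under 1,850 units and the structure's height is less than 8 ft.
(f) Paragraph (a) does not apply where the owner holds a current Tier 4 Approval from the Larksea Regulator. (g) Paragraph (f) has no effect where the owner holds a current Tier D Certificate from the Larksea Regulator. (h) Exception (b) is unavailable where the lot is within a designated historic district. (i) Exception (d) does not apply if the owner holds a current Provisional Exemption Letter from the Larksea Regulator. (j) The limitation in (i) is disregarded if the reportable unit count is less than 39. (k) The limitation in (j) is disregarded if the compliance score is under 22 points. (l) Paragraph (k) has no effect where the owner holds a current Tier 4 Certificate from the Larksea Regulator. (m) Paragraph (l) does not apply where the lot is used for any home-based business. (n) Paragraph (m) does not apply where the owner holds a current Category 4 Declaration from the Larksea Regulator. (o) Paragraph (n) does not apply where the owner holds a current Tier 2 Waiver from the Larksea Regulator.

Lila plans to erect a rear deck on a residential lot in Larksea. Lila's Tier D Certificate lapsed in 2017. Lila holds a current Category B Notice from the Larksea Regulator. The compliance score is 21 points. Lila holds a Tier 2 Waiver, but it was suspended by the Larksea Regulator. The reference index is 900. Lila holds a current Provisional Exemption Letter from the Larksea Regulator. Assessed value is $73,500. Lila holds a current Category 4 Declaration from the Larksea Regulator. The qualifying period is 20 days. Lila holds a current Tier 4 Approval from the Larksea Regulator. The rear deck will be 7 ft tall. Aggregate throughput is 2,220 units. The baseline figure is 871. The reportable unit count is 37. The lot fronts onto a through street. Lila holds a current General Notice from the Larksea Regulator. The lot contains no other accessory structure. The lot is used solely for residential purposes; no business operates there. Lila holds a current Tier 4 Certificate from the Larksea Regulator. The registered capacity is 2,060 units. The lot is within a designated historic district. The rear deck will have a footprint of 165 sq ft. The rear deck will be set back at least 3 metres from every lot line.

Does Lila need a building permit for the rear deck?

No — exception (d) applies; Lila does not need a building permit.

Exception (a): the registered capacity is 2,060 units, under the 2,270 units limit; the structure's footprint is 165 sq ft, under the 180 sq ft limit — every condition holds. However, paragraphs (f)–(g) must be considered: (f) is engaged — a current Tier 4 Approval is held. (g) is inapplicable (there is no Tier D Certificate in force), so (f) stands. So (a) is unavailable.
Exception (b) fails — the baseline figure is 871, not less than 800.
Exception (c) does not apply: the reference index is 900, not less than 872.
Exception (d): a current General Notice is held; a current Category B Notice is held; the setback is at least 3 m on every side — every condition holds. As to paragraphs (i)–(o): (i) would limit (d) — a current Provisional Exemption Letter is held — but (j) sets (i) aside: (j) is triggered — the reportable unit count is 37, less than the 39 limit. (k) would limit (j) — the compliance score is 21 points, under the 22 points limit — but (l) sets (k) aside: (l) is triggered — a current Tier 4 Certificate is held. (m), which would lift (l), is inapplicable — the lot is solely residential. (d) remains available.
Exception (e) does not apply: aggregate throughput is 2,220 units, not under 1,850 units.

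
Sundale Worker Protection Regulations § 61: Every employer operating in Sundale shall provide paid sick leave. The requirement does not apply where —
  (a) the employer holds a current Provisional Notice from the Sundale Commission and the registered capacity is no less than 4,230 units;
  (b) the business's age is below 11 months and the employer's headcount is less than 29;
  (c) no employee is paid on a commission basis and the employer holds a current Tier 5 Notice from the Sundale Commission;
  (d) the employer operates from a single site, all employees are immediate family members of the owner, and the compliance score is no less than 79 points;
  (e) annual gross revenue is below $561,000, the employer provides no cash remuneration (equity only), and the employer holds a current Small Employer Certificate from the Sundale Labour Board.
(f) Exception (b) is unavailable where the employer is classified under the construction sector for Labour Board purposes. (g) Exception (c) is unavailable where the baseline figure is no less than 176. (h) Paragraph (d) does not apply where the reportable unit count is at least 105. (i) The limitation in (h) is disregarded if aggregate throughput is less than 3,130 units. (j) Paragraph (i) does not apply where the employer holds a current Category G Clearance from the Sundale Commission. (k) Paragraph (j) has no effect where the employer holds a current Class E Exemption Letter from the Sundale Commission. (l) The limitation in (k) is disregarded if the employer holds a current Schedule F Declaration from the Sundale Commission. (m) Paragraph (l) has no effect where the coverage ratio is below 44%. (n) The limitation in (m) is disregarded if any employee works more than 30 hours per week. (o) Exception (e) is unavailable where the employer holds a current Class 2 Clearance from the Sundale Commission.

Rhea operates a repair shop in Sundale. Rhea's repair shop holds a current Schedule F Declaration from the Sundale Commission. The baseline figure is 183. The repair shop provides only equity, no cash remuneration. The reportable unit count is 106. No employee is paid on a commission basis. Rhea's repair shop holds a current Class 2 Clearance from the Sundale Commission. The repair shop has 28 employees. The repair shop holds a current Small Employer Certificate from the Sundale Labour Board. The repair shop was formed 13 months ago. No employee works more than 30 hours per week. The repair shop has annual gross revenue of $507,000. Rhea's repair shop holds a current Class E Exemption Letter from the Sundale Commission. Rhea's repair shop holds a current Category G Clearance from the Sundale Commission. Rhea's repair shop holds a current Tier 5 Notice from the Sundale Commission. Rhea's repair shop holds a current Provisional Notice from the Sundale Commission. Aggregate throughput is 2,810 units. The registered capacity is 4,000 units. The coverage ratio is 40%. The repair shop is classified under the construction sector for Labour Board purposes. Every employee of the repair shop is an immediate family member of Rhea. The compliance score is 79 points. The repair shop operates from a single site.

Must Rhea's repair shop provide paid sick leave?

No — exception (d) applies; Rhea's repair shop is not required to provide paid sick leave.

Exception (a) fails — the registered capacity is 4,000 units, short of 4,230 units.
Exception (b) fails — the business's age is 13 months, not below 11 months.
Exception (c) is satisfied on its face — no employee is paid on commission; a current Tier 5 Notice is held. But applying paragraph (g): (g) operates — the baseline figure is 183, meeting the 176 threshold. Exception (c) does not apply.
Exception (d)'s conditions are all satisfied: the employer operates from a single site; every employee is an immediate family member; the compliance score is 79 points, meeting the 79 points threshold. Applying paragraphs (h)–(n): (h) would limit (d) — the reportable unit count is 106, meeting the 105 threshold — but (i) sets (h) aside: (i) applies — aggregate throughput is 2,810 units, less than the 3,130 units limit. (j) applies (a current Category G Clearance is held), but is itself disapplied by (k): (k) operates — a current Class E Exemption Letter is held. (l) would limit (k) — a current Schedule F Declaration is held — but (m) sets (l) aside: (m) is engaged — the coverage ratio is 40%, below the 44% limit. (n), which would lift (m), is not engaged — no employee exceeds 30 hours/week. (d) remains available.
Exception (e): annual gross revenue is $507,000, below the $561,000 limit; remuneration is equity-only; a current Small Employer Certificate is held — every condition holds. But applying paragraph (o): (o) operates against (e): a current Class 2 Clearance is held. So (e) is unavailable.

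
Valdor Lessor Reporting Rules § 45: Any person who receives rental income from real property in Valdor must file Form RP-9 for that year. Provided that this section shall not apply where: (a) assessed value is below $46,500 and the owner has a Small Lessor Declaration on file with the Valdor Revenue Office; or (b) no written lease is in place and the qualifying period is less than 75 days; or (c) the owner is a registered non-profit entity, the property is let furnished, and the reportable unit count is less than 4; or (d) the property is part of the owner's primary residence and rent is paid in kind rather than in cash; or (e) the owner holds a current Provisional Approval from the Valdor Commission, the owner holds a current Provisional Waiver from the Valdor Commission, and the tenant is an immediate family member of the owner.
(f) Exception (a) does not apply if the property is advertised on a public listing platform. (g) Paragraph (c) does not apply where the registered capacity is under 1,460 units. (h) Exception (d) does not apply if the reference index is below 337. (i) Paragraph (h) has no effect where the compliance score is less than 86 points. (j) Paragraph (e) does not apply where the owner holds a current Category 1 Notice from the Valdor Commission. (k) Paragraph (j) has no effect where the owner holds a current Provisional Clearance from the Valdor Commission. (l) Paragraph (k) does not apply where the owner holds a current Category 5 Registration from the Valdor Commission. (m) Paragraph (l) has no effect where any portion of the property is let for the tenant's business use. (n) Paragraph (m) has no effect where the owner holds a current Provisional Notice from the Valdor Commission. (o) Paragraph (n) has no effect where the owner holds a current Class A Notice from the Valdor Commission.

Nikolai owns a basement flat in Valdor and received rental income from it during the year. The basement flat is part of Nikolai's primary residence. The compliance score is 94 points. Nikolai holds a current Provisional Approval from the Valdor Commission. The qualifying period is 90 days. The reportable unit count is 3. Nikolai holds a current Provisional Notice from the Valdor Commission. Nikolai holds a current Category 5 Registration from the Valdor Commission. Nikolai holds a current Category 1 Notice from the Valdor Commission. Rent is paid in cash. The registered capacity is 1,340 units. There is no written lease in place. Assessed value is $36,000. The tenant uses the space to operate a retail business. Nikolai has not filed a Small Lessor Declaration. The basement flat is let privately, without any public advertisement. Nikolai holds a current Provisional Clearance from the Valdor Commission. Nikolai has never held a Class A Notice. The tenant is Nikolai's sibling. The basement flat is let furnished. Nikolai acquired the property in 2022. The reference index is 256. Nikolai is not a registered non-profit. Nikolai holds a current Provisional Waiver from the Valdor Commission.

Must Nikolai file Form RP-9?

Yes — Nikolai must file Form RP-9.

Exception (a) fails — no Small Lessor Declaration is on file.
Exception (b) does not apply: the qualifying period is 90 days, not less than 75 days.
Exception (c) requires that the owner is a registered non-profit entity; but Nikolai is not a registered non-profit, so (c) is unavailable.
Exception (d) fails — rent is paid in cash.
All of (e)'s requirements are met (a current Provisional Approval is held; a current Provisional Waiver is held; the tenant is an immediate family member). But: (j) operates against (e): a current Category 1 Notice is held. (k) is engaged (a current Provisional Clearance is held), but is set aside by (l): (l) applies — a current Category 5 Registration is held. (m) would limit (l) — the space is let for business use — but (n) sets (m) aside: (n) operates against (m): a current Provisional Notice is held. (o) is inapplicable (no current Class A Notice is held), so (n) stands. Exception (e) does not apply.
None of the exceptions is available; § 45 applies in full.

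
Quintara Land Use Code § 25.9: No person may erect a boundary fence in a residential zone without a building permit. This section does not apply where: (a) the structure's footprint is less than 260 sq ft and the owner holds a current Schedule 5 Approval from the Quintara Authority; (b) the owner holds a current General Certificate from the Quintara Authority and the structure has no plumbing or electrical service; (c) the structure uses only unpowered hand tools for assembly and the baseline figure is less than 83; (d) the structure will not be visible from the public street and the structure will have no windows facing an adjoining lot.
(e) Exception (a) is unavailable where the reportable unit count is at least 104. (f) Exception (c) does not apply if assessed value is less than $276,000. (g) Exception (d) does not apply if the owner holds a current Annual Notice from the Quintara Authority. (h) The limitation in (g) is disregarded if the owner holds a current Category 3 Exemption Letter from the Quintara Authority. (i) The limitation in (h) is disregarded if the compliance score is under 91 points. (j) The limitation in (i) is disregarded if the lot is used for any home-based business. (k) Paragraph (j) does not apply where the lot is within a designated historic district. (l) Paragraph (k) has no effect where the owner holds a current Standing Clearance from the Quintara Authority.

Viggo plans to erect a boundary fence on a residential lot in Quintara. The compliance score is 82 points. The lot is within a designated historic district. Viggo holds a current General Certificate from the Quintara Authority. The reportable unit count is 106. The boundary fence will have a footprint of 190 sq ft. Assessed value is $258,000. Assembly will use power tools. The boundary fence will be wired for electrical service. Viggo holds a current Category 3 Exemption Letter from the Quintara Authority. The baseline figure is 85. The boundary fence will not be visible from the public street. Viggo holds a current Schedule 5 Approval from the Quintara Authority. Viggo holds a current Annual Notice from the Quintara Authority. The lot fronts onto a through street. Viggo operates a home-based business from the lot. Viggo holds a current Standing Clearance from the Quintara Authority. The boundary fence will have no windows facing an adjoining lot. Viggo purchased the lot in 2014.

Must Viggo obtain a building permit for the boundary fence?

No — exception (d) applies; Viggo does not need a building permit.

All of (a)'s requirements are met (the structure's footprint is 190 sq ft, less than the 260 sq ft limit; a current Schedule 5 Approval is held). Turning to paragraph (e): (e) is engaged — the reportable unit count is 106, meeting the 104 threshold. Exception (a) does not apply.
Exception (b) does not apply: electrical service is planned.
Exception (c) does not apply: assembly uses power tools.
All of (d)'s requirements are met (the structure will not be visible from the street; no windows face an adjoining lot). Considering the limiting provisions: (g) operates (a current Annual Notice is held), but is displaced by (h): (h) is triggered — a current Category 3 Exemption Letter is held. (i) is engaged (the compliance score is 82 points, under the 91 points limit), but yields to (j): (j) operates against (i): a home-based business operates on the lot. (k) would limit (j) — the lot is in a historic district — but (l) sets (k) aside: (l) applies — a current Standing Clearance is held. (d) remains available.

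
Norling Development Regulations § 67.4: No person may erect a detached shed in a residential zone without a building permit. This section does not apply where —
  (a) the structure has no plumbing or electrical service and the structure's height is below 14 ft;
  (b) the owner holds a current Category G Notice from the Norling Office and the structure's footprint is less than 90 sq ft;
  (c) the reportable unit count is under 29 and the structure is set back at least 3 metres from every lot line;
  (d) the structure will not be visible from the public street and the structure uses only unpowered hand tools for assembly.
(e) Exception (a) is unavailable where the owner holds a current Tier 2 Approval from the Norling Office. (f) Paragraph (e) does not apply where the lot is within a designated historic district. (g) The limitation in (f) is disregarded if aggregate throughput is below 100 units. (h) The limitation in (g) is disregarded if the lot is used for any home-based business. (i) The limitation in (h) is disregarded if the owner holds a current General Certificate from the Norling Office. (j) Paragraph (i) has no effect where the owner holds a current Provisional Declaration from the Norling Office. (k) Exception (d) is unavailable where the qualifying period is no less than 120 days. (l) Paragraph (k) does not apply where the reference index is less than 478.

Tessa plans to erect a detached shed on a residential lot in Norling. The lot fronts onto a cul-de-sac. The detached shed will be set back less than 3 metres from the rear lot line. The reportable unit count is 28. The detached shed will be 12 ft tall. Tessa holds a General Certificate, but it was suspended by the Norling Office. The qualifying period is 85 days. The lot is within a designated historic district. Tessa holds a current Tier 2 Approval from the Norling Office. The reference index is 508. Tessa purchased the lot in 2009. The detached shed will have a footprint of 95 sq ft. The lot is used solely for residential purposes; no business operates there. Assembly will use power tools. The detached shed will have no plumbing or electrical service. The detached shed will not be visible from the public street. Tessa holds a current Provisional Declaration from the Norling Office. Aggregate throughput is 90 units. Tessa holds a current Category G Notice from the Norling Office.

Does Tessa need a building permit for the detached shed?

Exception (a)'s conditions are all satisfied: there is no plumbing or electrical service; the structure's height is 12 ft, below the 14 ft limit. However, paragraphs (e)–(j) must be considered: (e) operates against (a): a current Tier 2 Approval is held. (f) is engaged (the lot is in a historic district), but is overridden by (g): (g) operates against (f): aggregate throughput is 90 units, below the 100 units limit. (h), which would lift (g), is inapplicable — the lot is solely residential. (a) is therefore removed.
Exception (b) requires that the structure's footprint is less than 90 sq ft; but the structure's footprint is 95 sq ft, not less than 90 sq ft, so (b) is unavailable.
Exception (c) fails — the rear setback is under 3 m.
Exception (d) fails — assembly uses power tools.
No exception applies. The general rule governs.

Yes — Tessa must obtain a building permit.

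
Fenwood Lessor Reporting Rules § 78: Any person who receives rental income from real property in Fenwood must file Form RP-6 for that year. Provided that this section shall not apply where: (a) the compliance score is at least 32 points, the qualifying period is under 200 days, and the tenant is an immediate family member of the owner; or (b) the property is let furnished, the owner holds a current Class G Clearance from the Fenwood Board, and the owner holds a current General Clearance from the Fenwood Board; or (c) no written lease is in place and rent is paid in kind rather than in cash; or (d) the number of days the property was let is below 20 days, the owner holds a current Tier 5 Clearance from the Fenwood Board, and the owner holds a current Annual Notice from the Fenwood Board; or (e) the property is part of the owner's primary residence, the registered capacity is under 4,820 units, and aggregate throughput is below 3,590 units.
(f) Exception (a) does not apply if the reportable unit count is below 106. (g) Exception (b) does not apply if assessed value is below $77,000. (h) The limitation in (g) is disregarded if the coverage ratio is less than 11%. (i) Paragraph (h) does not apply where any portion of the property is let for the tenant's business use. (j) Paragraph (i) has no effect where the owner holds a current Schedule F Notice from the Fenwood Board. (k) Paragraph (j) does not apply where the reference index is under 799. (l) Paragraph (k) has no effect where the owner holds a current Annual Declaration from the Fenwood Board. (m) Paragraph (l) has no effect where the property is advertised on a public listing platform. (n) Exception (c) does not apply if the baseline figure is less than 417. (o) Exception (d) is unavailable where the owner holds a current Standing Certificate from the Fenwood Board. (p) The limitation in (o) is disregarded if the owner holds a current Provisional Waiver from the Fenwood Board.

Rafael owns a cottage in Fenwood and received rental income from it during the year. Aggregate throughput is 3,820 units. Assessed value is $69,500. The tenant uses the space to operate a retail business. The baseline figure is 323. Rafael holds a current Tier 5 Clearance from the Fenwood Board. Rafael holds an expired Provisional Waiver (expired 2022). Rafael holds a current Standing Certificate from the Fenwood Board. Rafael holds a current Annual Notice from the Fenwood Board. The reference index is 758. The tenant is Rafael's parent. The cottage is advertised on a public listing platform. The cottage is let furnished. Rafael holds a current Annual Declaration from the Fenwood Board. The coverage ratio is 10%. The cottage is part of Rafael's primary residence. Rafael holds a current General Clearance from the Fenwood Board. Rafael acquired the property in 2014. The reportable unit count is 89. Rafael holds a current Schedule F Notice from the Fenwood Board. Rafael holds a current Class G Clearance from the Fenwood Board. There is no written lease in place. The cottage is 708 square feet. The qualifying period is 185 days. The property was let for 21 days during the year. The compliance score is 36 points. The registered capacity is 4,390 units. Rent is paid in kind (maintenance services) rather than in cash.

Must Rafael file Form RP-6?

Exception (a): the compliance score is 36 points, meeting the 32 points threshold; the qualifying period is 185 days, under the 200 days limit; the tenant is an immediate family member — every condition holds. But: (f) operates against (a): the reportable unit count is 89, below the 106 limit. So (a) is unavailable.
Exception (b) is satisfied on its face — the property is let furnished; a current Class G Clearance is held; a current General Clearance is held. But applying paragraphs (g)–(m): (g) operates — assessed value is $69,500, below the $77,000 limit. (h) would limit (g) — the coverage ratio is 10%, less than the 11% limit — but (i) sets (h) aside: (i) operates against (h): the space is let for business use. (j) would limit (i) — a current Schedule F Notice is held — but (k) sets (j) aside: (k) operates against (j): the reference index is 758, under the 799 limit. (l) would limit (k) — a current Annual Declaration is held — but (m) sets (l) aside: (m) operates — the property is publicly advertised. Exception (b) does not apply.
Exception (c)'s conditions are all satisfied: there is no written lease; rent is paid in kind. However, paragraph (n) must be considered: (n) is triggered — the baseline figure is 323, less than the 417 limit. (c) is therefore removed.
Exception (d) requires that the number of days the property was let is below 20 days; but the number of days the property was let is 21 days, not below 20 days, so (d) is unavailable.
Exception (e) requires that aggregate throughput is below 3,590 units; but aggregate throughput is 3,820 units, not below 3,590 units, so (e) is unavailable.
No exception displaces § 78.

Yes — Rafael must file Form RP-6.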